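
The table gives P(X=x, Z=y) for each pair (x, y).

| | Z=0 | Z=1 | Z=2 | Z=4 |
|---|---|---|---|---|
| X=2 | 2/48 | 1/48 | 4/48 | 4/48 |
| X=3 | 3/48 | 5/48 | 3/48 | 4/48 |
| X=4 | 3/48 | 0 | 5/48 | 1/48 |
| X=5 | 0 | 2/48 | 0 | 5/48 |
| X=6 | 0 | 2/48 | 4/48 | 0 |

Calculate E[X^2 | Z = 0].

P(Z = 0) = 1/6.
Σ X^2·P over the event = 4·(2/48) + 9·(3/48) + 16·(3/48) = 83/48.
E[X^2 | Z = 0] = (83/48) / (1/6) = 83/8.

83/8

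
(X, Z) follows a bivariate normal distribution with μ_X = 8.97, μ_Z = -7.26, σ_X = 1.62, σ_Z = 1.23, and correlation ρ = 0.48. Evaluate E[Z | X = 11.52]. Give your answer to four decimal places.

The regression of Z on X has slope ρ·σ_Z/σ_X and passes through (μ_X, μ_Z).
E[Z | X=11.52] = -7.26 + (0.48)·(1.23/1.62)·(11.52 − (8.97)) = -7.26 + (0.36444)·(2.55) = -6.3307.

-6.3307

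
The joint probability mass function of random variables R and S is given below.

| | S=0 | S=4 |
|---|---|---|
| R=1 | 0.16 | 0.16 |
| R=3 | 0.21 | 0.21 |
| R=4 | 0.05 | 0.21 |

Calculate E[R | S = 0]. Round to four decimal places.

2.3571

P(S = 0) = 0.42.
Σ R·P over the event = 1·(0.16) + 3·(0.21) + 4·(0.05) = 0.99.
E[R | S = 0] = (0.99) / (0.42) = 2.3571.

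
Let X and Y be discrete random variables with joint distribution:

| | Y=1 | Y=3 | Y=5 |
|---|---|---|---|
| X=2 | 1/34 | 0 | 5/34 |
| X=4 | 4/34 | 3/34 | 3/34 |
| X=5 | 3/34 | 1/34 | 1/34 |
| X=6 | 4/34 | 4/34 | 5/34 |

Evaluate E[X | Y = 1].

19/4

P(Y = 1) = 6/17.
Σ X·P over the event = 2·(1/34) + 4·(4/34) + 5·(3/34) + 6·(4/34) = 57/34.
E[X | Y = 1] = (57/34) / (6/17) = 19/4.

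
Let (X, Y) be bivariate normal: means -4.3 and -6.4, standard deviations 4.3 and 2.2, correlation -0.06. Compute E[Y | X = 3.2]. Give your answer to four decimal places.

-6.6302

The regression of Y on X has slope ρ·σ_Y/σ_X and passes through (μ_X, μ_Y).
E[Y | X=3.2] = -6.4 + (-0.06)·(2.2/4.3)·(3.2 − (-4.3)) = -6.4 + (-0.030698)·(7.5) = -6.6302.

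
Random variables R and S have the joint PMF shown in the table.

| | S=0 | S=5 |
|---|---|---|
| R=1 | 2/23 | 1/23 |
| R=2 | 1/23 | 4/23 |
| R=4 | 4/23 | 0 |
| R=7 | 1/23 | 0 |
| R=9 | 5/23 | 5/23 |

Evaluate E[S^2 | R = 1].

P(R = 1) = 3/23.
Summing S^2·P(R=x,S=y) over the conditioning event gives 25/23.
E[S^2 | R = 1] = (25/23) / (3/23) = 25/3.

25/3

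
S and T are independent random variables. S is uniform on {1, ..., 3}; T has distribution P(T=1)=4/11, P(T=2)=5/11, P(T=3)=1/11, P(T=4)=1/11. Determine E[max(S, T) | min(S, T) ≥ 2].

39/14

P(min(S, T) ≥ 2) = 14/33.
Summing max(S,T)·P(x,y) over outcomes with min(S, T) ≥ 2 gives 13/11.
E[max(S, T) | min(S, T) ≥ 2] = (13/11) / (14/33) = 39/14.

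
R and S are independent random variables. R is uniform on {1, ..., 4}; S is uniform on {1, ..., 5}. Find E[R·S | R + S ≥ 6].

P(R + S ≥ 6) = 1/2.
Summing RS·P(x,y) over outcomes with R + S ≥ 6 gives 23/4.
E[R·S | R + S ≥ 6] = (23/4) / (1/2) = 23/2.

23/2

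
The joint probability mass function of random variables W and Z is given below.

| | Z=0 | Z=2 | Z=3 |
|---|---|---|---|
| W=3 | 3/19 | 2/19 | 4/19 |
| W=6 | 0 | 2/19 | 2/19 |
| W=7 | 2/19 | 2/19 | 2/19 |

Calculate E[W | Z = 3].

19/4

P(Z = 3) = 8/19.
Σ W·P over the event = 3·(4/19) + 6·(2/19) + 7·(2/19) = 2.
E[W | Z = 3] = (2) / (8/19) = 19/4.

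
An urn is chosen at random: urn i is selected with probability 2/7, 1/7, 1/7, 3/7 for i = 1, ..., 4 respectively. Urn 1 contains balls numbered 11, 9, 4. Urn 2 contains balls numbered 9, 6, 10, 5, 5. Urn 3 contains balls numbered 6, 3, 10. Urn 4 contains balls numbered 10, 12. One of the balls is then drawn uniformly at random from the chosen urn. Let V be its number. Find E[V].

E[V | urn 1] = (11+9+4)/3 = 8.
E[V | urn 2] = (9+6+10+5+5)/5 = 7.
E[V | urn 3] = (6+3+10)/3 = 19/3.
E[V | urn 4] = (10+12)/2 = 11.
E[V] = (2/7)·(8) + (1/7)·(7) + (1/7)·(19/3) + (3/7)·(11) = 187/21.

187/21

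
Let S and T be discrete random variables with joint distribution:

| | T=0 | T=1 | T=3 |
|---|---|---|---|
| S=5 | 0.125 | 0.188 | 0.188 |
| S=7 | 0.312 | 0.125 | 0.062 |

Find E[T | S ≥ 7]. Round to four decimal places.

P(S ≥ 7) = 0.499.
Σ T·P over the event = 0·(0.312) + 1·(0.125) + 3·(0.062) = 0.311.
E[T | S ≥ 7] = (0.311) / (0.499) = 0.6232.

0.6232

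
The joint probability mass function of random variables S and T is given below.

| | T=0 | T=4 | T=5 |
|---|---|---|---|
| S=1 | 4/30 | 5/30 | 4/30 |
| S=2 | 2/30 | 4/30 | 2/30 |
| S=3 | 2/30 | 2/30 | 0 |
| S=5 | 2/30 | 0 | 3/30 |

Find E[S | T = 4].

19/11

P(T = 4) = 11/30.
Σ S·P over the event = 1·(5/30) + 2·(4/30) + 3·(2/30) = 19/30.
E[S | T = 4] = (19/30) / (11/30) = 19/11.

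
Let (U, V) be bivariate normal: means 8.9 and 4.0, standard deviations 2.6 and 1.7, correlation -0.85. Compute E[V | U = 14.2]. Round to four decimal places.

For a bivariate normal, E[V | U=x] = μ_V + ρ·(σ_V/σ_U)·(x − μ_U).
E[V | U=14.2] = 4.0 + (-0.85)·(1.7/2.6)·(14.2 − (8.9)) = 4.0 + (-0.55577)·(5.3) = 1.0544.

1.0544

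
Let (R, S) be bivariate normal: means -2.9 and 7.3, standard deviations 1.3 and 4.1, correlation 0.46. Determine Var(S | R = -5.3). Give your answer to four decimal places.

13.2530

Var(S | R=x) = (1 − ρ²)·σ_S².
Var(S | R=-5.3) = (4.1)²·(1 − (0.46)²) = 16.81·0.7884 = 13.2530.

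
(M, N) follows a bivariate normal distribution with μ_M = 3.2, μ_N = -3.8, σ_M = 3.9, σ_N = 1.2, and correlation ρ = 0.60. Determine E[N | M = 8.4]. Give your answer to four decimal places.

The regression of N on M has slope ρ·σ_N/σ_M and passes through (μ_M, μ_N).
E[N | M=8.4] = -3.8 + (0.60)·(1.2/3.9)·(8.4 − (3.2)) = -3.8 + (0.18462)·(5.2) = -2.8400.

-2.8400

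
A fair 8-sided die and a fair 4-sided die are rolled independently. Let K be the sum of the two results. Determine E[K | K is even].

7

P(K is even) = 1/2.
Σ over the event: 2·1/32 + 4·3/32 + 6·1/8 + 8·1/8 + 10·3/32 + 12·1/32 = 7/2.
E[K | K is even] = (7/2) / (1/2) = 7.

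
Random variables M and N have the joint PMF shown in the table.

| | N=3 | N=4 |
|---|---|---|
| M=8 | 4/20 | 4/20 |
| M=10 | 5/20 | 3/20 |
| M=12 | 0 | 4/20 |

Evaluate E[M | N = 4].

10

P(N = 4) = 11/20.
Σ M·P over the event = 8·(4/20) + 10·(3/20) + 12·(4/20) = 11/2.
E[M | N = 4] = (11/2) / (11/20) = 10.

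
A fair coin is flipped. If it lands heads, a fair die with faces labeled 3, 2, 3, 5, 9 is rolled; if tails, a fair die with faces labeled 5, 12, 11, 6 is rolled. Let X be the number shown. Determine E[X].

129/20

E[X | heads] = (3+2+3+5+9)/5 = 22/5.
E[X | tails] = (5+12+11+6)/4 = 17/2.
By the law of total expectation,
E[X] = (1/2)·(22/5) + (1/2)·(17/2) = 129/20.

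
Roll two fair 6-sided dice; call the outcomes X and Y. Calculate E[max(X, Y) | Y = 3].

4

Outcomes with Y = 3: (1,3), (2,3), (3,3), (4,3), (5,3), (6,3), each with probability 1/36.
E[max(X, Y) | Y = 3] = (3 + 3 + 3 + 4 + 5 + 6) / 6 = 4.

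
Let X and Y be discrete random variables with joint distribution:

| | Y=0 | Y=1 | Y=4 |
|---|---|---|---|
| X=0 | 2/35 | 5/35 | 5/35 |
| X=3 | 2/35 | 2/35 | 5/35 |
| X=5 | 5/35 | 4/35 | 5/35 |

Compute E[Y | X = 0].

25/12

P(X = 0) = 12/35.
Σ Y·P over the event = 0·(2/35) + 1·(5/35) + 4·(5/35) = 5/7.
E[Y | X = 0] = (5/7) / (12/35) = 25/12.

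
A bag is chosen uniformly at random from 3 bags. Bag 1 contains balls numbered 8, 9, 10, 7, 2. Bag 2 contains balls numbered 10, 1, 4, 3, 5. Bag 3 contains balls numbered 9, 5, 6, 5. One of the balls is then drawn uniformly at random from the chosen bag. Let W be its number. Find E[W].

E[W | bag 1] = (8+9+10+7+2)/5 = 36/5.
E[W | bag 2] = (10+1+4+3+5)/5 = 23/5.
E[W | bag 3] = (9+5+6+5)/4 = 25/4.
E[W] = (1/3)·(36/5) + (1/3)·(23/5) + (1/3)·(25/4) = 361/60.

361/60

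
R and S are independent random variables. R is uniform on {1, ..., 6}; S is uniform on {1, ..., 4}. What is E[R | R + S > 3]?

P(R + S > 3) = 7/8.
Summing R·P(x,y) over outcomes with R + S > 3 gives 10/3.
E[R | R + S > 3] = (10/3) / (7/8) = 80/21.

80/21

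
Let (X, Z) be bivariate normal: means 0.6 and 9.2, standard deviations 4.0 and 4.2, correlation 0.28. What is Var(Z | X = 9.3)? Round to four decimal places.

16.2570

For a bivariate normal, Var(Z | X=x) = σ_Z²(1 − ρ²).
Var(Z | X=9.3) = (4.2)²·(1 − (0.28)²) = 17.64·0.9216 = 16.2570.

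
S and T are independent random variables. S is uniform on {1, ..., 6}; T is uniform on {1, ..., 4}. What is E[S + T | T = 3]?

Outcomes with T = 3: (1,3), (2,3), (3,3), (4,3), (5,3), (6,3), each with probability 1/24.
E[S + T | T = 3] = (4 + 5 + 6 + 7 + 8 + 9) / 6 = 13/2.

13/2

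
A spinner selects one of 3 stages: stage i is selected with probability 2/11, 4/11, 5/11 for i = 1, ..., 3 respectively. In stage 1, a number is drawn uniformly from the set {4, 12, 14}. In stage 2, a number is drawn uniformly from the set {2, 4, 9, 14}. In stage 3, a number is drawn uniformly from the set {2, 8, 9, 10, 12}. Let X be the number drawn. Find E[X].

90/11

E[X | stage 1] = (4+12+14)/3 = 10.
E[X | stage 2] = (2+4+9+14)/4 = 29/4.
E[X | stage 3] = (2+8+9+10+12)/5 = 41/5.
E[X] = (2/11)·(10) + (4/11)·(29/4) + (5/11)·(41/5) = 90/11.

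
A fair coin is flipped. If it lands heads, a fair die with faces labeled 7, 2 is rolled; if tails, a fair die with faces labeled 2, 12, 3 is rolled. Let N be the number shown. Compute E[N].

E[N | heads] = (7+2)/2 = 9/2.
E[N | tails] = (2+12+3)/3 = 17/3.
By the law of total expectation,
E[N] = (1/2)·(9/2) + (1/2)·(17/3) = 61/12.

61/12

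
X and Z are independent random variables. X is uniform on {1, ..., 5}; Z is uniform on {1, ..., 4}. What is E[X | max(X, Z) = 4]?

Outcomes with max(X, Z) = 4: (1,4), (2,4), (3,4), (4,1), (4,2), (4,3), (4,4), each with probability 1/20.
E[X | max(X, Z) = 4] = (1 + 2 + 3 + 4 + 4 + 4 + 4) / 7 = 22/7.

22/7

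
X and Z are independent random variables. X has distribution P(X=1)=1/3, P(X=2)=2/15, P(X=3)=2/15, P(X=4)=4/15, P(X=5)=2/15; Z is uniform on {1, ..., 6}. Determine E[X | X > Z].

4

P(X > Z) = 13/45.
Summing X·P(x,y) over outcomes with X > Z gives 52/45.
E[X | X > Z] = (52/45) / (13/45) = 4.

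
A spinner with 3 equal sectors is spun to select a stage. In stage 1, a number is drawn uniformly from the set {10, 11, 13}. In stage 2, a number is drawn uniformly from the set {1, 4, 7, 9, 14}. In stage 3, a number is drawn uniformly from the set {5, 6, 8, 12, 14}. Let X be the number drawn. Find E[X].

82/9

E[X | stage 1] = (10+11+13)/3 = 34/3.
E[X | stage 2] = (1+4+7+9+14)/5 = 7.
E[X | stage 3] = (5+6+8+12+14)/5 = 9.
E[X] = (1/3)·(34/3) + (1/3)·(7) + (1/3)·(9) = 82/9.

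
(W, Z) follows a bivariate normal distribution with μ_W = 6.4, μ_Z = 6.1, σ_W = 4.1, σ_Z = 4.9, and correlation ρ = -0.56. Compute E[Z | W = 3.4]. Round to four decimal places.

E[Z | W=x] = μ_Z + ρ(σ_Z/σ_W)(x − μ_W) for jointly normal variables.
E[Z | W=3.4] = 6.1 + (-0.56)·(4.9/4.1)·(3.4 − (6.4)) = 6.1 + (-0.66927)·(-3) = 8.1078.

8.1078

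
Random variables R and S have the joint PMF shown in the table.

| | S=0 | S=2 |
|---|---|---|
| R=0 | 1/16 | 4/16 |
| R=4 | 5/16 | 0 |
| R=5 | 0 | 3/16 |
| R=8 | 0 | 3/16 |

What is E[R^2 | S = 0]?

P(S = 0) = 3/8.
Σ R^2·P over the event = 0·(1/16) + 16·(5/16) = 5.
E[R^2 | S = 0] = (5) / (3/8) = 40/3.

40/3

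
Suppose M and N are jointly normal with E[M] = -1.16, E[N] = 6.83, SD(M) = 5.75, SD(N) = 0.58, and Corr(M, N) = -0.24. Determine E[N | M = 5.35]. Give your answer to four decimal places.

6.6724

For a bivariate normal, E[N | M=x] = μ_N + ρ·(σ_N/σ_M)·(x − μ_M).
E[N | M=5.35] = 6.83 + (-0.24)·(0.58/5.75)·(5.35 − (-1.16)) = 6.83 + (-0.024209)·(6.51) = 6.6724.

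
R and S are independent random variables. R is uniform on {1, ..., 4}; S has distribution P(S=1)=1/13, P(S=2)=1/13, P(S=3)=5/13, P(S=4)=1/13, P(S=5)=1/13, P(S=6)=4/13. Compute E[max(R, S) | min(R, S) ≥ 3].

P(min(R, S) ≥ 3) = 11/26.
Summing max(R,S)·P(x,y) over outcomes with min(R, S) ≥ 3 gives 101/52.
E[max(R, S) | min(R, S) ≥ 3] = (101/52) / (11/26) = 101/22.

101/22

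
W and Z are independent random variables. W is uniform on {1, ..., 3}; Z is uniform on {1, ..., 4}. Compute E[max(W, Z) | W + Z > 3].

29/9

Outcomes with W + Z > 3: (1,3), (1,4), (2,2), (2,3), (2,4), (3,1), (3,2), (3,3), (3,4), each with probability 1/12.
E[max(W, Z) | W + Z > 3] = (3 + 4 + 2 + 3 + 4 + 3 + 3 + 3 + 4) / 9 = 29/9.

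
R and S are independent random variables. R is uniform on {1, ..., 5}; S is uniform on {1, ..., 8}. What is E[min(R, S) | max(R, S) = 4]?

P(max(R, S) = 4) = 7/40.
Summing min(R,S)·P(x,y) over outcomes with max(R, S) = 4 gives 2/5.
E[min(R, S) | max(R, S) = 4] = (2/5) / (7/40) = 16/7.

16/7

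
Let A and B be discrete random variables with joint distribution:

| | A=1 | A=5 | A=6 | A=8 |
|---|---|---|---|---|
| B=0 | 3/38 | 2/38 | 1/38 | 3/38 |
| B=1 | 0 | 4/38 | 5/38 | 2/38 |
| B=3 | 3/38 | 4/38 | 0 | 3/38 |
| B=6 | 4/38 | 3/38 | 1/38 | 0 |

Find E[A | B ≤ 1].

109/20

P(B ≤ 1) = 10/19.
Summing A·P(A=x,B=y) over the conditioning event gives 109/38.
E[A | B ≤ 1] = (109/38) / (10/19) = 109/20.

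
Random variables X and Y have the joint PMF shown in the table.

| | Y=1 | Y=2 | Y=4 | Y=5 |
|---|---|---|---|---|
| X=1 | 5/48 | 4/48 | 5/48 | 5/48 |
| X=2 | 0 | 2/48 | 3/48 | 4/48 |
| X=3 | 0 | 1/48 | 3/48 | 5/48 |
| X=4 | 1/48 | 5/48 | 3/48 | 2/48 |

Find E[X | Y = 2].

P(Y = 2) = 1/4.
Σ X·P over the event = 1·(4/48) + 2·(2/48) + 3·(1/48) + 4·(5/48) = 31/48.
E[X | Y = 2] = (31/48) / (1/4) = 31/12.

31/12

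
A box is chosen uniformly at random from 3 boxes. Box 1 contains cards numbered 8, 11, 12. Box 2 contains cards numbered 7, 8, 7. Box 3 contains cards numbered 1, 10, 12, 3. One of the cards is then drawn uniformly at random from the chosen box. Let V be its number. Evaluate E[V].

E[V | box 1] = (8+11+12)/3 = 31/3.
E[V | box 2] = (7+8+7)/3 = 22/3.
E[V | box 3] = (1+10+12+3)/4 = 13/2.
E[V] = (1/3)·(31/3) + (1/3)·(22/3) + (1/3)·(13/2) = 145/18.

145/18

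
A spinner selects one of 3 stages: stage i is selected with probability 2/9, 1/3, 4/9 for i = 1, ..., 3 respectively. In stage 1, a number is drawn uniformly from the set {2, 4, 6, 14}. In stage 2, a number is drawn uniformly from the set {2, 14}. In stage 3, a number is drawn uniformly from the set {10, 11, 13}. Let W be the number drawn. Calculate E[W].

E[W | stage 1] = (2+4+6+14)/4 = 13/2.
E[W | stage 2] = (2+14)/2 = 8.
E[W | stage 3] = (10+11+13)/3 = 34/3.
By the law of total expectation,
E[W] = (2/9)·(13/2) + (1/3)·(8) + (4/9)·(34/3) = 247/27.

247/27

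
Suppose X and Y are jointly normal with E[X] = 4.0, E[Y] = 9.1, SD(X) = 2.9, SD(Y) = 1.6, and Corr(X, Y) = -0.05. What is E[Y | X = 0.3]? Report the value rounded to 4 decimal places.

9.2021

For a bivariate normal, E[Y | X=x] = μ_Y + ρ·(σ_Y/σ_X)·(x − μ_X).
E[Y | X=0.3] = 9.1 + (-0.05)·(1.6/2.9)·(0.3 − (4.0)) = 9.1 + (-0.027586)·(-3.7) = 9.2021.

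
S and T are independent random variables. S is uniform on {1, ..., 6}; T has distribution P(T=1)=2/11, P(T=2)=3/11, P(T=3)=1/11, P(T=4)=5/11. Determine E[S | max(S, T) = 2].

13/8

P(max(S, T) = 2) = 4/33.
Summing S·P(x,y) over outcomes with max(S, T) = 2 gives 13/66.
E[S | max(S, T) = 2] = (13/66) / (4/33) = 13/8.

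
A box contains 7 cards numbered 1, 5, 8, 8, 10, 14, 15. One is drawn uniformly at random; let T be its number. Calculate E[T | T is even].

P(T is even) = 4/7.
Σ over the event: 8·2/7 + 10·1/7 + 14·1/7 = 40/7.
E[T | T is even] = (40/7) / (4/7) = 10.

10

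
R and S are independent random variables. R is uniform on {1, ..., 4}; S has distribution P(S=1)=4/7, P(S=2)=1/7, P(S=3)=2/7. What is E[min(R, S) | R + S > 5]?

P(R + S > 5) = 5/28.
Summing min(R,S)·P(x,y) over outcomes with R + S > 5 gives 1/2.
E[min(R, S) | R + S > 5] = (1/2) / (5/28) = 14/5.

14/5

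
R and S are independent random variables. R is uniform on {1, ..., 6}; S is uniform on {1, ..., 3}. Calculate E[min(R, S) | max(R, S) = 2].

4/3

Outcomes with max(R, S) = 2: (1,2), (2,1), (2,2), each with probability 1/18.
E[min(R, S) | max(R, S) = 2] = (1 + 1 + 2) / 3 = 4/3.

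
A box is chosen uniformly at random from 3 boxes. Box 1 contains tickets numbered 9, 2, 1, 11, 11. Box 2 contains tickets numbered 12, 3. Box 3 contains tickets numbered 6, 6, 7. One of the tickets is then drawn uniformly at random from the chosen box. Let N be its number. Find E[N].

E[N | box 1] = (9+2+1+11+11)/5 = 34/5.
E[N | box 2] = (12+3)/2 = 15/2.
E[N | box 3] = (6+6+7)/3 = 19/3.
E[N] = (1/3)·(34/5) + (1/3)·(15/2) + (1/3)·(19/3) = 619/90.

619/90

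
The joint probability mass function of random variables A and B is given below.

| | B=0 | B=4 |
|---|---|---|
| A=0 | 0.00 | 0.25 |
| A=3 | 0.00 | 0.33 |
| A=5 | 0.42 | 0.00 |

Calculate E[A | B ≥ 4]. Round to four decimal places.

P(B ≥ 4) = 0.58.
Summing A·P(A=x,B=y) over the conditioning event gives 0.99.
E[A | B ≥ 4] = (0.99) / (0.58) = 1.7069.

1.7069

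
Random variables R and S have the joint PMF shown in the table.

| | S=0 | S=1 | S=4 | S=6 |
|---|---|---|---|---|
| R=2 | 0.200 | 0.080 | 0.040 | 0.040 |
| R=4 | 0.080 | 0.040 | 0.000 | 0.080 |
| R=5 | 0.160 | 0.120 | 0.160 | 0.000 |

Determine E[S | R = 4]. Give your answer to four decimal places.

2.6000

P(R = 4) = 0.200.
Σ S·P over the event = 0·(0.080) + 1·(0.040) + 6·(0.080) = 0.520.
E[S | R = 4] = (0.520) / (0.200) = 2.6000.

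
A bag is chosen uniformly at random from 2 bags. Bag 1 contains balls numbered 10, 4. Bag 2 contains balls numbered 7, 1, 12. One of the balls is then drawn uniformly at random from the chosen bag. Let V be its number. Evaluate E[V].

41/6

E[V | bag 1] = (10+4)/2 = 7.
E[V | bag 2] = (7+1+12)/3 = 20/3.
E[V] = (1/2)·(7) + (1/2)·(20/3) = 41/6.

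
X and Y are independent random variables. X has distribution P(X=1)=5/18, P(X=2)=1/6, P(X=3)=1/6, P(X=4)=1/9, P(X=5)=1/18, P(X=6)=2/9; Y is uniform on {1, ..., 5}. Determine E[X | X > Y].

188/39

P(X > Y) = 13/30.
Summing X·P(x,y) over outcomes with X > Y gives 94/45.
E[X | X > Y] = (94/45) / (13/30) = 188/39.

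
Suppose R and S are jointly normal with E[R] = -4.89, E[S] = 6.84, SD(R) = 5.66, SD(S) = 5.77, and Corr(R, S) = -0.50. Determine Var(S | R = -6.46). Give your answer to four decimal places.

The conditional variance in a bivariate normal is σ_S²(1 − ρ²), independent of x.
Var(S | R=-6.46) = (5.77)²·(1 − (-0.50)²) = 33.2929·0.75 = 24.9697.

24.9697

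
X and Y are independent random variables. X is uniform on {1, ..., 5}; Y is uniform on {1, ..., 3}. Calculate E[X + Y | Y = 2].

Outcomes with Y = 2: (1,2), (2,2), (3,2), (4,2), (5,2), each with probability 1/15.
E[X + Y | Y = 2] = (3 + 4 + 5 + 6 + 7) / 5 = 5.

5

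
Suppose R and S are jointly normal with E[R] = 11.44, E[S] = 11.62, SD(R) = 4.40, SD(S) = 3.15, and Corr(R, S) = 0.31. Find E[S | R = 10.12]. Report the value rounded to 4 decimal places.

11.3271

The regression of S on R has slope ρ·σ_S/σ_R and passes through (μ_R, μ_S).
E[S | R=10.12] = 11.62 + (0.31)·(3.15/4.40)·(10.12 − (11.44)) = 11.62 + (0.22193)·(-1.32) = 11.3271.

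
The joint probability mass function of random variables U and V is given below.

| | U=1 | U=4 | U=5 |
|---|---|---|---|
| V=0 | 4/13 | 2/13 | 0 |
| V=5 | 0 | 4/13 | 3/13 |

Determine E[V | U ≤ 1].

0

P(U ≤ 1) = 4/13.
Σ V·P over the event = 0·(4/13) = 0.
E[V | U ≤ 1] = (0) / (4/13) = 0.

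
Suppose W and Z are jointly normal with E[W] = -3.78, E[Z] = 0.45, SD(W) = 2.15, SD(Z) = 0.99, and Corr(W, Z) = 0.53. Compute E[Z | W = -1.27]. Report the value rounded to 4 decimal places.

1.0626

For a bivariate normal, E[Z | W=x] = μ_Z + ρ·(σ_Z/σ_W)·(x − μ_W).
E[Z | W=-1.27] = 0.45 + (0.53)·(0.99/2.15)·(-1.27 − (-3.78)) = 0.45 + (0.24405)·(2.51) = 1.0626.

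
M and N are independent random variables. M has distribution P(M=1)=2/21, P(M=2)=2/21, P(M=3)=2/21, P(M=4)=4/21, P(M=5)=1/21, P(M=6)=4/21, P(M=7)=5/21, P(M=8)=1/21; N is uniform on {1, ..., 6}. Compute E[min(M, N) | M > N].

P(M > N) = 13/21.
Summing min(M,N)·P(x,y) over outcomes with M > N gives 38/21.
E[min(M, N) | M > N] = (38/21) / (13/21) = 38/13.

38/13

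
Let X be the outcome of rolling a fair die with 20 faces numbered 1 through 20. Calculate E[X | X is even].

Given X is even, X is equally likely to be any of {2, 4, 6, 8, 10, 12, 14, 16, 18, 20}.
E[X | X is even] = (2 + 4 + 6 + 8 + 10 + 12 + 14 + 16 + 18 + 20) / 10 = 11.

11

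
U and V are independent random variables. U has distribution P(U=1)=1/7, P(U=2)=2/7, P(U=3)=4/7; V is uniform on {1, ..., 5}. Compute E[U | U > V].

P(U > V) = 2/7.
Summing U·P(x,y) over outcomes with U > V gives 4/5.
E[U | U > V] = (4/5) / (2/7) = 14/5.

14/5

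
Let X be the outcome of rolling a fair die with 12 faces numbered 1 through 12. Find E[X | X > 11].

12

Given X > 11, X is equally likely to be any of {12}.
E[X | X > 11] = (12) / 1 = 12.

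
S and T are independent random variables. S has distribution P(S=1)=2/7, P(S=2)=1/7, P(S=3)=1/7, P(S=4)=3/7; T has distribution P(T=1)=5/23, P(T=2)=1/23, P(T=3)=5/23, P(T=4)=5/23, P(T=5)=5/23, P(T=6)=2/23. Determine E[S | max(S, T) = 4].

P(max(S, T) = 4) = 68/161.
Summing S·P(x,y) over outcomes with max(S, T) = 4 gives 227/161.
E[S | max(S, T) = 4] = (227/161) / (68/161) = 227/68.

227/68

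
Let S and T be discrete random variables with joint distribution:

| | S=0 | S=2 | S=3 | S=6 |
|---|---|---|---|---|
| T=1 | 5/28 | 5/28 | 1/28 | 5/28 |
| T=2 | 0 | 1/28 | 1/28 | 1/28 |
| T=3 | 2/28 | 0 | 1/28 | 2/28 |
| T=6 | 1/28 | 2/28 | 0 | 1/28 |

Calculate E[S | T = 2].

11/3

P(T = 2) = 3/28.
Σ S·P over the event = 2·(1/28) + 3·(1/28) + 6·(1/28) = 11/28.
E[S | T = 2] = (11/28) / (3/28) = 11/3.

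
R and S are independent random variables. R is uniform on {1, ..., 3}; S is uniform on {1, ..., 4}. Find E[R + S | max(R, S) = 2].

10/3

Outcomes with max(R, S) = 2: (1,2), (2,1), (2,2), each with probability 1/12.
E[R + S | max(R, S) = 2] = (3 + 3 + 4) / 3 = 10/3.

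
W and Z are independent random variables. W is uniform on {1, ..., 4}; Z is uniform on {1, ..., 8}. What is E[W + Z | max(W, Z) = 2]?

10/3

Outcomes with max(W, Z) = 2: (1,2), (2,1), (2,2), each with probability 1/32.
E[W + Z | max(W, Z) = 2] = (3 + 3 + 4) / 3 = 10/3.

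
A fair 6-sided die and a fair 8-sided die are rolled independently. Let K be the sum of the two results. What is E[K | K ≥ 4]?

P(K ≥ 4) = 15/16.
E[K | K ≥ 4] = (47/6) / (15/16) = 376/45.

376/45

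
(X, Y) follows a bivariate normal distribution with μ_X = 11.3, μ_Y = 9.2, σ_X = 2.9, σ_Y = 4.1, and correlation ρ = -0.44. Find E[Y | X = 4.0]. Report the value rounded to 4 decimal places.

E[Y | X=x] = μ_Y + ρ(σ_Y/σ_X)(x − μ_X) for jointly normal variables.
E[Y | X=4.0] = 9.2 + (-0.44)·(4.1/2.9)·(4.0 − (11.3)) = 9.2 + (-0.62207)·(-7.3) = 13.7411.

13.7411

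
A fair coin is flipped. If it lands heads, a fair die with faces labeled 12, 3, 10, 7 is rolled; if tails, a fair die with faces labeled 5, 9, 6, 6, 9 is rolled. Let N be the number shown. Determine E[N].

E[N | heads] = (12+3+10+7)/4 = 8.
E[N | tails] = (5+9+6+6+9)/5 = 7.
By the law of total expectation,
E[N] = (1/2)·(8) + (1/2)·(7) = 15/2.

15/2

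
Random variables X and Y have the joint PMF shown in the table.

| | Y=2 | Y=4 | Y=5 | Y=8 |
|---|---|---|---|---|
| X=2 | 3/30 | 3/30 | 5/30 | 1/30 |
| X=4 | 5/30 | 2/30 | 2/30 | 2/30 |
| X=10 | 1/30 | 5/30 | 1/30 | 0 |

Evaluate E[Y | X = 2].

P(X = 2) = 2/5.
Summing Y·P(X=x,Y=y) over the conditioning event gives 17/10.
E[Y | X = 2] = (17/10) / (2/5) = 17/4.

17/4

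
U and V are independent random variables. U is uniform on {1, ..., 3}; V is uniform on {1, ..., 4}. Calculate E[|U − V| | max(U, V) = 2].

P(max(U, V) = 2) = 1/4.
Summing |U−V|·P(x,y) over outcomes with max(U, V) = 2 gives 1/6.
E[|U − V| | max(U, V) = 2] = (1/6) / (1/4) = 2/3.

2/3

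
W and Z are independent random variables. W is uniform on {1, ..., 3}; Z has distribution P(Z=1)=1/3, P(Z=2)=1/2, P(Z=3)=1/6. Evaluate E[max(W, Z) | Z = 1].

P(Z = 1) = 1/3.
Summing max(W,Z)·P(x,y) over outcomes with Z = 1 gives 2/3.
E[max(W, Z) | Z = 1] = (2/3) / (1/3) = 2.

2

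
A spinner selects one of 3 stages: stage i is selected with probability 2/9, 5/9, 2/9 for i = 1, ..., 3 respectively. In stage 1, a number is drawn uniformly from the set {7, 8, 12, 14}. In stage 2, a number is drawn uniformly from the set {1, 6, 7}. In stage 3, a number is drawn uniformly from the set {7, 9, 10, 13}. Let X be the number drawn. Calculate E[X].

E[X | stage 1] = (7+8+12+14)/4 = 41/4.
E[X | stage 2] = (1+6+7)/3 = 14/3.
E[X | stage 3] = (7+9+10+13)/4 = 39/4.
By the law of total expectation,
E[X] = (2/9)·(41/4) + (5/9)·(14/3) + (2/9)·(39/4) = 190/27.

190/27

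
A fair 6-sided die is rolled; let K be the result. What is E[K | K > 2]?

Given K > 2, K is equally likely to be any of {3, 4, 5, 6}.
E[K | K > 2] = (3 + 4 + 5 + 6) / 4 = 9/2.

9/2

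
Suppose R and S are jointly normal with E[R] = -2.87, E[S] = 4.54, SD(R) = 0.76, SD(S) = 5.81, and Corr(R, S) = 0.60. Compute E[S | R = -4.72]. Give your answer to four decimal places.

The regression of S on R has slope ρ·σ_S/σ_R and passes through (μ_R, μ_S).
E[S | R=-4.72] = 4.54 + (0.60)·(5.81/0.76)·(-4.72 − (-2.87)) = 4.54 + (4.58684)·(-1.85) = -3.9457.

-3.9457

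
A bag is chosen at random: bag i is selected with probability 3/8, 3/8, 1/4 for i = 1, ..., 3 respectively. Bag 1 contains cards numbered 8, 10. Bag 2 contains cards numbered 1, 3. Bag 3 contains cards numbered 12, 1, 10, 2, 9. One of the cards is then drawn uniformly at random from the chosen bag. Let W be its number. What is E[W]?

E[W | bag 1] = (8+10)/2 = 9.
E[W | bag 2] = (1+3)/2 = 2.
E[W | bag 3] = (12+1+10+2+9)/5 = 34/5.
E[W] = (3/8)·(9) + (3/8)·(2) + (1/4)·(34/5) = 233/40.

233/40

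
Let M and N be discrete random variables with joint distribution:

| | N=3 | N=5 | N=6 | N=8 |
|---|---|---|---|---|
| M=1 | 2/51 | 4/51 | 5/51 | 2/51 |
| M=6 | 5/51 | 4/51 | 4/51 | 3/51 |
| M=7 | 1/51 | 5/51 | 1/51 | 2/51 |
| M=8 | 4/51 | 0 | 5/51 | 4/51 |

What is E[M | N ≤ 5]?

134/25

P(N ≤ 5) = 25/51.
Σ M·P over the event = 1·(2/51) + 1·(4/51) + 6·(5/51) + 6·(4/51) + 7·(1/51) + 7·(5/51) + 8·(4/51) = 134/51.
E[M | N ≤ 5] = (134/51) / (25/51) = 134/25.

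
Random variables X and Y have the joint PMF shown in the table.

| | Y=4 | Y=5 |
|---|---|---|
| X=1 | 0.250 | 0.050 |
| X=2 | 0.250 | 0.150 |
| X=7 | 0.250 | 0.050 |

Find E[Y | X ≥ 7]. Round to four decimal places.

4.1667

P(X ≥ 7) = 0.300.
Summing Y·P(X=x,Y=y) over the conditioning event gives 1.250.
E[Y | X ≥ 7] = (1.250) / (0.300) = 4.1667.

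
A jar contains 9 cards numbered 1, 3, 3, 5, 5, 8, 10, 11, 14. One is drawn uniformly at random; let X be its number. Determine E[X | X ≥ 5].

P(X ≥ 5) = 2/3.
Σ over the event: 5·2/9 + 8·1/9 + 10·1/9 + 11·1/9 + 14·1/9 = 53/9.
E[X | X ≥ 5] = (53/9) / (2/3) = 53/6.

53/6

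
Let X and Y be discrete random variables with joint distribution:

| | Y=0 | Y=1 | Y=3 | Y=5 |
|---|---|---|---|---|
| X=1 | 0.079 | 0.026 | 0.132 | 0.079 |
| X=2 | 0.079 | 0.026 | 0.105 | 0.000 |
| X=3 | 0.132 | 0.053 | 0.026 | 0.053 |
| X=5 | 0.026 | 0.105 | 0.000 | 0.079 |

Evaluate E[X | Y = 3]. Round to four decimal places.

P(Y = 3) = 0.263.
Summing X·P(X=x,Y=y) over the conditioning event gives 0.420.
E[X | Y = 3] = (0.420) / (0.263) = 1.5970.

1.5970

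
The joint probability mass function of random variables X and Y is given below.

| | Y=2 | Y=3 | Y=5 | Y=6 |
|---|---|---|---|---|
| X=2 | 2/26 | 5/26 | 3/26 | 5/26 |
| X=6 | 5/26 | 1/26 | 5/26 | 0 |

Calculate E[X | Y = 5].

9/2

P(Y = 5) = 4/13.
Σ X·P over the event = 2·(3/26) + 6·(5/26) = 18/13.
E[X | Y = 5] = (18/13) / (4/13) = 9/2.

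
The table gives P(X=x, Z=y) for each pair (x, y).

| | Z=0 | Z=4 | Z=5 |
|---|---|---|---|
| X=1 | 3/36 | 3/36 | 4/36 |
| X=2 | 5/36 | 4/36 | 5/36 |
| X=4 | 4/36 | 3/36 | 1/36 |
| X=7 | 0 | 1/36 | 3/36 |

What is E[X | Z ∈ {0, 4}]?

P(Z ∈ {0, 4}) = 23/36.
Σ X·P over the event = 1·(3/36) + 1·(3/36) + 2·(5/36) + 2·(4/36) + 4·(4/36) + 4·(3/36) + 7·(1/36) = 59/36.
E[X | Z ∈ {0, 4}] = (59/36) / (23/36) = 59/23.

59/23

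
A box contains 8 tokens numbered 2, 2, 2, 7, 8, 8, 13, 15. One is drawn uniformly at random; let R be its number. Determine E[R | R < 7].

P(R < 7) = 3/8.
Σ over the event: 2·3/8 = 3/4.
E[R | R < 7] = (3/4) / (3/8) = 2.

2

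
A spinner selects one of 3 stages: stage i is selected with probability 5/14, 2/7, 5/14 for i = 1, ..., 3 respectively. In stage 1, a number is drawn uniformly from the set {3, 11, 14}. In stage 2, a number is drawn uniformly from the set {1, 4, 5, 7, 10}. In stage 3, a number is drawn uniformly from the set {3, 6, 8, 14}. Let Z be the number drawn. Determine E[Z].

6421/840

E[Z | stage 1] = (3+11+14)/3 = 28/3.
E[Z | stage 2] = (1+4+5+7+10)/5 = 27/5.
E[Z | stage 3] = (3+6+8+14)/4 = 31/4.
E[Z] = (5/14)·(28/3) + (2/7)·(27/5) + (5/14)·(31/4) = 6421/840.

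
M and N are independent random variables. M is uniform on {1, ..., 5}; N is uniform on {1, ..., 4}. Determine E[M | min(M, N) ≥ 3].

4

Outcomes with min(M, N) ≥ 3: (3,3), (3,4), (4,3), (4,4), (5,3), (5,4), each with probability 1/20.
E[M | min(M, N) ≥ 3] = (3 + 3 + 4 + 4 + 5 + 5) / 6 = 4.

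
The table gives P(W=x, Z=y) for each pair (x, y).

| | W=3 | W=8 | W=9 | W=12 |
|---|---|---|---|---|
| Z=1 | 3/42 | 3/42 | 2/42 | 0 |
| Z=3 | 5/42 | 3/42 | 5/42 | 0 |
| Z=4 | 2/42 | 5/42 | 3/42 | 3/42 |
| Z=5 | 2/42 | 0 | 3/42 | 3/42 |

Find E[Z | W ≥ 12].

P(W ≥ 12) = 1/7.
Σ Z·P over the event = 4·(3/42) + 5·(3/42) = 9/14.
E[Z | W ≥ 12] = (9/14) / (1/7) = 9/2.

9/2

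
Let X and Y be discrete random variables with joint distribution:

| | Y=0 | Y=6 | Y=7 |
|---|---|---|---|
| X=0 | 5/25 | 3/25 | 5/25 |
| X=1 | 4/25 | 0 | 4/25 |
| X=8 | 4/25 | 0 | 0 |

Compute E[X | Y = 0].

P(Y = 0) = 13/25.
Σ X·P over the event = 0·(5/25) + 1·(4/25) + 8·(4/25) = 36/25.
E[X | Y = 0] = (36/25) / (13/25) = 36/13.

36/13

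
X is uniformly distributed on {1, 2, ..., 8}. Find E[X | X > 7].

8

Given X > 7, X is equally likely to be any of {8}.
E[X | X > 7] = (8) / 1 = 8.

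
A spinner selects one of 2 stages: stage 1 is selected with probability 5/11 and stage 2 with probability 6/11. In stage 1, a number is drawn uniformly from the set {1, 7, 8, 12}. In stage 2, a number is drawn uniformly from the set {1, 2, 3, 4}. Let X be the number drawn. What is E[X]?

E[X | stage 1] = (1+7+8+12)/4 = 7.
E[X | stage 2] = (1+2+3+4)/4 = 5/2.
E[X] = (5/11)·(7) + (6/11)·(5/2) = 50/11.

50/11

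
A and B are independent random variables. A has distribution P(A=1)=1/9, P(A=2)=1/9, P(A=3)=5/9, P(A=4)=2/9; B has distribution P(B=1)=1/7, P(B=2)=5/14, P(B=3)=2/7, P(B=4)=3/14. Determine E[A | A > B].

P(A > B) = 59/126.
Summing A·P(x,y) over outcomes with A > B gives 197/126.
E[A | A > B] = (197/126) / (59/126) = 197/59.

197/59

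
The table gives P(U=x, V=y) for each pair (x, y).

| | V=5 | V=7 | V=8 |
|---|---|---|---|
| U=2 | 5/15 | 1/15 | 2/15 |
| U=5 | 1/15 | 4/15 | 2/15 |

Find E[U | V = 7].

22/5

P(V = 7) = 1/3.
Σ U·P over the event = 2·(1/15) + 5·(4/15) = 22/15.
E[U | V = 7] = (22/15) / (1/3) = 22/5.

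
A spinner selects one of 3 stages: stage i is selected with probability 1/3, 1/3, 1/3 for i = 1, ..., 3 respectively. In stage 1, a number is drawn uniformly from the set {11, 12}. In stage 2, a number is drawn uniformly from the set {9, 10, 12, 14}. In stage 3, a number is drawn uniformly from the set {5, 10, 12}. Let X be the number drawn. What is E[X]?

E[X | stage 1] = (11+12)/2 = 23/2.
E[X | stage 2] = (9+10+12+14)/4 = 45/4.
E[X | stage 3] = (5+10+12)/3 = 9.
By the law of total expectation,
E[X] = (1/3)·(23/2) + (1/3)·(45/4) + (1/3)·(9) = 127/12.

127/12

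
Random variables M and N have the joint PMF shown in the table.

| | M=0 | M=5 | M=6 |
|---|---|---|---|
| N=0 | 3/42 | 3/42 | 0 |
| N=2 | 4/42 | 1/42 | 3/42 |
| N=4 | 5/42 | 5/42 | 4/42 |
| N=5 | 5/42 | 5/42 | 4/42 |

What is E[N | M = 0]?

P(M = 0) = 17/42.
Σ N·P over the event = 0·(3/42) + 2·(4/42) + 4·(5/42) + 5·(5/42) = 53/42.
E[N | M = 0] = (53/42) / (17/42) = 53/17.

53/17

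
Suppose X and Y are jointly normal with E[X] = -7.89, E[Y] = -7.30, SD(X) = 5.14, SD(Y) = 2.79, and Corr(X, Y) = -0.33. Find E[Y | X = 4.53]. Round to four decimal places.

-9.5247

The regression of Y on X has slope ρ·σ_Y/σ_X and passes through (μ_X, μ_Y).
E[Y | X=4.53] = -7.30 + (-0.33)·(2.79/5.14)·(4.53 − (-7.89)) = -7.30 + (-0.17912)·(12.42) = -9.5247.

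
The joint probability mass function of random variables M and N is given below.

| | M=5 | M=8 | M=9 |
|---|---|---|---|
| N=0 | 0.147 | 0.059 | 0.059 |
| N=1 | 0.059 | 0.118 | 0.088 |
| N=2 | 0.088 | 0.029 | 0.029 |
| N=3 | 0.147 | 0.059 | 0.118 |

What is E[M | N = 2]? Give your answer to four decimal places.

6.3904

P(N = 2) = 0.146.
Summing M·P(M=x,N=y) over the conditioning event gives 0.933.
E[M | N = 2] = (0.933) / (0.146) = 6.3904.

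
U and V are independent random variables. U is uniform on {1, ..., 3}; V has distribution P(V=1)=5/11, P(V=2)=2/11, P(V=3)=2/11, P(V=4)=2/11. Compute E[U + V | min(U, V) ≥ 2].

11/2

P(min(U, V) ≥ 2) = 4/11.
Summing (U+V)·P(x,y) over outcomes with min(U, V) ≥ 2 gives 2.
E[U + V | min(U, V) ≥ 2] = (2) / (4/11) = 11/2.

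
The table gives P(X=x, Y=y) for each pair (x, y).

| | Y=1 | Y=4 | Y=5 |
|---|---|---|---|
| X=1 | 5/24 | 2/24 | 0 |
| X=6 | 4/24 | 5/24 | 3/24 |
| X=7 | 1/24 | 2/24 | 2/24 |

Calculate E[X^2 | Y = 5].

P(Y = 5) = 5/24.
Σ X^2·P over the event = 36·(3/24) + 49·(2/24) = 103/12.
E[X^2 | Y = 5] = (103/12) / (5/24) = 206/5.

206/5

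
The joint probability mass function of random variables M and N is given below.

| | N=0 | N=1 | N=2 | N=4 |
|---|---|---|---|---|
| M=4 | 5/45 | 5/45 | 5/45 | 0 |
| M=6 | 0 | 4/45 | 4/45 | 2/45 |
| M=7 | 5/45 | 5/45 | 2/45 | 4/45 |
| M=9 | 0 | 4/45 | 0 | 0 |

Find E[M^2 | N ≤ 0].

P(N ≤ 0) = 2/9.
Σ M^2·P over the event = 16·(5/45) + 49·(5/45) = 65/9.
E[M^2 | N ≤ 0] = (65/9) / (2/9) = 65/2.

65/2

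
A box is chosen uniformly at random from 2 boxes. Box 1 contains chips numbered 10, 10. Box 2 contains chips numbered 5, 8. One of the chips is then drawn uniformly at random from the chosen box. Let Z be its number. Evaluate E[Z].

E[Z | box 1] = (10+10)/2 = 10.
E[Z | box 2] = (5+8)/2 = 13/2.
E[Z] = (1/2)·(10) + (1/2)·(13/2) = 33/4.

33/4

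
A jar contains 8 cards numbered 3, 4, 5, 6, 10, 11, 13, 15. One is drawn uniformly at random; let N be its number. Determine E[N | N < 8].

P(N < 8) = 1/2.
Σ over the event: 3·1/8 + 4·1/8 + 5·1/8 + 6·1/8 = 9/4.
E[N | N < 8] = (9/4) / (1/2) = 9/2.

9/2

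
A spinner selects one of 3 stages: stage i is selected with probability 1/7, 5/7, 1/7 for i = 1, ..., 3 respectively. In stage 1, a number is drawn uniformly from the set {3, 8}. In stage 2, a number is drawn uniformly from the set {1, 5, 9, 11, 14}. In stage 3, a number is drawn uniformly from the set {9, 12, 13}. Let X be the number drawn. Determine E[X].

E[X | stage 1] = (3+8)/2 = 11/2.
E[X | stage 2] = (1+5+9+11+14)/5 = 8.
E[X | stage 3] = (9+12+13)/3 = 34/3.
By the law of total expectation,
E[X] = (1/7)·(11/2) + (5/7)·(8) + (1/7)·(34/3) = 341/42.

341/42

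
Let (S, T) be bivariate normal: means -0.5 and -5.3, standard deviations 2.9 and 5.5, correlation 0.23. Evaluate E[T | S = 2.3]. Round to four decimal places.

For a bivariate normal, E[T | S=x] = μ_T + ρ·(σ_T/σ_S)·(x − μ_S).
E[T | S=2.3] = -5.3 + (0.23)·(5.5/2.9)·(2.3 − (-0.5)) = -5.3 + (0.43621)·(2.8) = -4.0786.

-4.0786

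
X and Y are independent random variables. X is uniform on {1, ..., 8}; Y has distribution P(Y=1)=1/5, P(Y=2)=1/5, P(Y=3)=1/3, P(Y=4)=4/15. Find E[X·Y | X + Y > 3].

P(X + Y > 3) = 37/40.
Summing XY·P(x,y) over outcomes with X + Y > 3 gives 95/8.
E[X·Y | X + Y > 3] = (95/8) / (37/40) = 475/37.

475/37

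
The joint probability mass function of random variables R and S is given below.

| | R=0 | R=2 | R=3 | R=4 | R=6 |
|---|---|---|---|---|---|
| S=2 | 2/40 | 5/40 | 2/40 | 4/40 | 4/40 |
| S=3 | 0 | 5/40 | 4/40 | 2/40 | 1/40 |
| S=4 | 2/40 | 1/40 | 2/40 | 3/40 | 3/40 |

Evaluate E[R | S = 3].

3

P(S = 3) = 3/10.
Σ R·P over the event = 2·(5/40) + 3·(4/40) + 4·(2/40) + 6·(1/40) = 9/10.
E[R | S = 3] = (9/10) / (3/10) = 3.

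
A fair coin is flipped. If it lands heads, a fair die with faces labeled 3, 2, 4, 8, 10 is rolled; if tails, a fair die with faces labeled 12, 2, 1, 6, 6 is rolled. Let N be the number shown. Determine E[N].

27/5

E[N | heads] = (3+2+4+8+10)/5 = 27/5.
E[N | tails] = (12+2+1+6+6)/5 = 27/5.
E[N] = (1/2)·(27/5) + (1/2)·(27/5) = 27/5.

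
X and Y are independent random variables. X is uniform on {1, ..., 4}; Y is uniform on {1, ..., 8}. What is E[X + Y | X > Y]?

Outcomes with X > Y: (2,1), (3,1), (3,2), (4,1), (4,2), (4,3), each with probability 1/32.
E[X + Y | X > Y] = (3 + 4 + 5 + 5 + 6 + 7) / 6 = 5.

5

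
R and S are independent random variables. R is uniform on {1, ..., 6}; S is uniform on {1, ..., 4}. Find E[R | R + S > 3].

80/21

P(R + S > 3) = 7/8.
Summing R·P(x,y) over outcomes with R + S > 3 gives 10/3.
E[R | R + S > 3] = (10/3) / (7/8) = 80/21.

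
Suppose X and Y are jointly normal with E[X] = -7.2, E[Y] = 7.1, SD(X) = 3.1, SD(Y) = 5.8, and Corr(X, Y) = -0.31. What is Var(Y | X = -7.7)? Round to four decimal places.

30.4072

The conditional variance in a bivariate normal is σ_Y²(1 − ρ²), independent of x.
Var(Y | X=-7.7) = (5.8)²·(1 − (-0.31)²) = 33.64·0.9039 = 30.4072.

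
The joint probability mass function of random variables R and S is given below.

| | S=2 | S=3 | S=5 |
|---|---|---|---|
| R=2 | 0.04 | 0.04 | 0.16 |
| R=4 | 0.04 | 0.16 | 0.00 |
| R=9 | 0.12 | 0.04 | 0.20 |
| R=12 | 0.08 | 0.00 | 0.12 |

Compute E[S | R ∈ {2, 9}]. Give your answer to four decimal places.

P(R ∈ {2, 9}) = 0.60.
Summing S·P(R=x,S=y) over the conditioning event gives 2.36.
E[S | R ∈ {2, 9}] = (2.36) / (0.60) = 3.9333.

3.9333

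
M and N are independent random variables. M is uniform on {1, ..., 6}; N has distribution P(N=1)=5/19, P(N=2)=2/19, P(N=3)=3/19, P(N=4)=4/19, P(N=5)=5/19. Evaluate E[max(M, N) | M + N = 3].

2

P(M + N = 3) = 7/114.
Summing max(M,N)·P(x,y) over outcomes with M + N = 3 gives 7/57.
E[max(M, N) | M + N = 3] = (7/57) / (7/114) = 2.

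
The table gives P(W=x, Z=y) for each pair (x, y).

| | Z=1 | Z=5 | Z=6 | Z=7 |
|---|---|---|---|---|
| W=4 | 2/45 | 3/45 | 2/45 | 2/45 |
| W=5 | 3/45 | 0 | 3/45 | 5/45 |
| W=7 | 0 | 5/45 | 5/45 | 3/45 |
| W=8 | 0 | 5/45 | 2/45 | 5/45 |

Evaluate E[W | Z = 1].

23/5

P(Z = 1) = 1/9.
Σ W·P over the event = 4·(2/45) + 5·(3/45) = 23/45.
E[W | Z = 1] = (23/45) / (1/9) = 23/5.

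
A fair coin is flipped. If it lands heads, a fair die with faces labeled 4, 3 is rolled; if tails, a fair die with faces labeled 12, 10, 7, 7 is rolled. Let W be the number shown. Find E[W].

E[W | heads] = (4+3)/2 = 7/2.
E[W | tails] = (12+10+7+7)/4 = 9.
By the law of total expectation,
E[W] = (1/2)·(7/2) + (1/2)·(9) = 25/4.

25/4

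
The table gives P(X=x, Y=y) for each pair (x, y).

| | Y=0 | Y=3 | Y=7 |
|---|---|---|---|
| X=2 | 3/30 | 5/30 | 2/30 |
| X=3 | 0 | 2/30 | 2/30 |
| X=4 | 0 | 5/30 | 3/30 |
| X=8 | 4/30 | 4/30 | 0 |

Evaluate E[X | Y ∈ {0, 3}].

P(Y ∈ {0, 3}) = 23/30.
Σ X·P over the event = 2·(3/30) + 2·(5/30) + 3·(2/30) + 4·(5/30) + 8·(4/30) + 8·(4/30) = 53/15.
E[X | Y ∈ {0, 3}] = (53/15) / (23/30) = 106/23.

106/23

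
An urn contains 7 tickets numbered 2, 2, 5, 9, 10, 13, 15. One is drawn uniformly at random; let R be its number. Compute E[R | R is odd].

21/2

P(R is odd) = 4/7.
Σ over the event: 5·1/7 + 9·1/7 + 13·1/7 + 15·1/7 = 6.
E[R | R is odd] = (6) / (4/7) = 21/2.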